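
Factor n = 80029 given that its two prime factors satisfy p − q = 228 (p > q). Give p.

Since p = q + 228, we have 80029 = q(q + 228), so q² + 228q − 80029 = 0.
Discriminant: 228² + 4·80029 = 51984 + 320116 = 372100; √372100 = 610.
q = (−228 + 610)/2 = 191, and p = q + 228 = 419.
Check: 191 · 419 = 80029.

419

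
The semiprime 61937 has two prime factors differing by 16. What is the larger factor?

257

Since p = q + 16, we have 61937 = q(q + 16), so q² + 16q − 61937 = 0.
Discriminant: 16² + 4·61937 = 256 + 247748 = 248004; √248004 = 498.
q = (−16 + 498)/2 = 241, and p = q + 16 = 257.
Check: 241 · 257 = 61937.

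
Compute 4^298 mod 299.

4^1 ≡ 4 (mod 299)
4^2 ≡ 4^2 = 16 ≡ 16 (mod 299)
4^4 ≡ 16^2 = 256 ≡ 256 (mod 299)
4^8 ≡ 256^2 = 65536 ≡ 55 (mod 299)
4^16 ≡ 55^2 = 3025 ≡ 35 (mod 299)
4^32 ≡ 35^2 = 1225 ≡ 29 (mod 299)
4^64 ≡ 29^2 = 841 ≡ 243 (mod 299)
4^128 ≡ 243^2 = 59049 ≡ 146 (mod 299)
4^256 ≡ 146^2 = 21316 ≡ 87 (mod 299)
298 = 256 + 32 + 8 + 2 in binary powers of 2.
So 4^298 ≡ 87 · 29 · 55 · 16 ≡ 165 (mod 299).
Since 165 ≠ 1, base 4 is a Fermat witness: 299 is composite.

165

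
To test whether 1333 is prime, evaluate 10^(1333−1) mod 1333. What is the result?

686

10^1 ≡ 10 (mod 1333)
10^2 ≡ 10^2 = 100 ≡ 100 (mod 1333)
10^4 ≡ 100^2 = 10000 ≡ 669 (mod 1333)
10^8 ≡ 669^2 = 447561 ≡ 1006 (mod 1333)
10^16 ≡ 1006^2 = 1012036 ≡ 289 (mod 1333)
10^32 ≡ 289^2 = 83521 ≡ 875 (mod 1333)
10^64 ≡ 875^2 = 765625 ≡ 483 (mod 1333)
10^128 ≡ 483^2 = 233289 ≡ 14 (mod 1333)
10^256 ≡ 14^2 = 196 ≡ 196 (mod 1333)
10^512 ≡ 196^2 = 38416 ≡ 1092 (mod 1333)
10^1024 ≡ 1092^2 = 1192464 ≡ 762 (mod 1333)
1332 = 1024 + 256 + 32 + 16 + 4 in binary powers of 2.
So 10^1332 ≡ 762 · 196 · 875 · 289 · 669 ≡ 686 (mod 1333).
Since 686 ≠ 1, base 10 is a Fermat witness: 1333 is composite.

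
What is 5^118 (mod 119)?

2

5^1 ≡ 5 (mod 119)
5^2 ≡ 5^2 = 25 ≡ 25 (mod 119)
5^4 ≡ 25^2 = 625 ≡ 30 (mod 119)
5^8 ≡ 30^2 = 900 ≡ 67 (mod 119)
5^16 ≡ 67^2 = 4489 ≡ 86 (mod 119)
5^32 ≡ 86^2 = 7396 ≡ 18 (mod 119)
5^64 ≡ 18^2 = 324 ≡ 86 (mod 119)
118 = 64 + 32 + 16 + 4 + 2 in binary powers of 2.
So 5^118 ≡ 86 · 18 · 86 · 30 · 25 ≡ 2 (mod 119).
Since 2 ≠ 1, base 5 is a Fermat witness: 119 is composite.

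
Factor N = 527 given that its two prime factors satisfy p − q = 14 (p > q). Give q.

17

Since p = q + 14, we have 527 = q(q + 14), so q² + 14q − 527 = 0.
Discriminant: 14² + 4·527 = 196 + 2108 = 2304; √2304 = 48.
q = (−14 + 48)/2 = 17, and p = q + 14 = 31.
Check: 17 · 31 = 527.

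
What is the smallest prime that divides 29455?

5

29455 is odd.
Digit sum 25, not divisible by 3.
Ends in 5: divisible by 5.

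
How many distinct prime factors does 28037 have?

28037 = 23^2 · 53
28037 = 23^2 · 53, which has 2 distinct prime factors.

2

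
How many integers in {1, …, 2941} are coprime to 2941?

Factor: 2941 = 17 · 173.
φ(2941) = (17−1) · (173−1) = 16 · 172 = 2752.

2752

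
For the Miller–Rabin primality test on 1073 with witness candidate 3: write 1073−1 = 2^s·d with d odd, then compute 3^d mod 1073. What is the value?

363

1073 − 1 = 1072 = 2^4 · 67, so d = 67.
3^1 ≡ 3 (mod 1073)
3^2 ≡ 3^2 = 9 ≡ 9 (mod 1073)
3^4 ≡ 9^2 = 81 ≡ 81 (mod 1073)
3^8 ≡ 81^2 = 6561 ≡ 123 (mod 1073)
3^16 ≡ 123^2 = 15129 ≡ 107 (mod 1073)
3^32 ≡ 107^2 = 11449 ≡ 719 (mod 1073)
3^64 ≡ 719^2 = 516961 ≡ 848 (mod 1073)
67 = 64 + 2 + 1 in binary powers of 2.
So 3^67 ≡ 848 · 9 · 3 ≡ 363 (mod 1073).
Squaring chain: 363 → 863 → 107 → 719; never reaches −1, so base 3 is a Miller–Rabin witness that 1073 is composite.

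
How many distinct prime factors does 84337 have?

3

84337 = 11^2 · 697
697 = 17 · 41
84337 = 11^2 · 17 · 41, which has 3 distinct prime factors.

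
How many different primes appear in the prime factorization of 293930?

6

293930 = 2 · 146965
146965 = 5 · 29393
29393 = 7 · 4199
4199 = 13 · 323
323 = 17 · 19
293930 = 2 · 5 · 7 · 13 · 17 · 19, which has 6 distinct prime factors.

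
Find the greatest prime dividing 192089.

67

192089 = 47 · 4087
4087 = 61 · 67
67 is prime.
So 192089 = 47 · 61 · 67; the largest prime factor is 67.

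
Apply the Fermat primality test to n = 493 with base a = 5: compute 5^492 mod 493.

344

5^1 ≡ 5 (mod 493)
5^2 ≡ 5^2 = 25 ≡ 25 (mod 493)
5^4 ≡ 25^2 = 625 ≡ 132 (mod 493)
5^8 ≡ 132^2 = 17424 ≡ 169 (mod 493)
5^16 ≡ 169^2 = 28561 ≡ 460 (mod 493)
5^32 ≡ 460^2 = 211600 ≡ 103 (mod 493)
5^64 ≡ 103^2 = 10609 ≡ 256 (mod 493)
5^128 ≡ 256^2 = 65536 ≡ 460 (mod 493)
5^256 ≡ 460^2 = 211600 ≡ 103 (mod 493)
492 = 256 + 128 + 64 + 32 + 8 + 4 in binary powers of 2.
So 5^492 ≡ 103 · 460 · 256 · 103 · 169 · 132 ≡ 344 (mod 493).
Since 344 ≠ 1, base 5 is a Fermat witness: 493 is composite.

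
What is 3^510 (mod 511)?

3^1 ≡ 3 (mod 511)
3^2 ≡ 3^2 = 9 ≡ 9 (mod 511)
3^4 ≡ 9^2 = 81 ≡ 81 (mod 511)
3^8 ≡ 81^2 = 6561 ≡ 429 (mod 511)
3^16 ≡ 429^2 = 184041 ≡ 81 (mod 511)
3^32 ≡ 81^2 = 6561 ≡ 429 (mod 511)
3^64 ≡ 429^2 = 184041 ≡ 81 (mod 511)
3^128 ≡ 81^2 = 6561 ≡ 429 (mod 511)
3^256 ≡ 429^2 = 184041 ≡ 81 (mod 511)
510 = 256 + 128 + 64 + 32 + 16 + 8 + 4 + 2 in binary powers of 2.
So 3^510 ≡ 81 · 429 · 81 · 429 · 81 · 429 · 81 · 9 ≡ 218 (mod 511).
Since 218 ≠ 1, base 3 is a Fermat witness: 511 is composite.

218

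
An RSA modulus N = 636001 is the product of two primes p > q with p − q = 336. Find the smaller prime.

647

Since p = q + 336, we have 636001 = q(q + 336), so q² + 336q − 636001 = 0.
Discriminant: 336² + 4·636001 = 112896 + 2544004 = 2656900; √2656900 = 1630.
q = (−336 + 1630)/2 = 647, and p = q + 336 = 983.
Check: 647 · 983 = 636001.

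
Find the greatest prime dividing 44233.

89

44233 = 7 · 6319
6319 = 71 · 89
89 is prime.
So 44233 = 7 · 71 · 89; the largest prime factor is 89.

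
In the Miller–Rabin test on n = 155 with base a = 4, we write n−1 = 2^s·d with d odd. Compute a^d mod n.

109

155 − 1 = 154 = 2^1 · 77, so d = 77.
4^1 ≡ 4 (mod 155)
4^2 ≡ 4^2 = 16 ≡ 16 (mod 155)
4^4 ≡ 16^2 = 256 ≡ 101 (mod 155)
4^8 ≡ 101^2 = 10201 ≡ 126 (mod 155)
4^16 ≡ 126^2 = 15876 ≡ 66 (mod 155)
4^32 ≡ 66^2 = 4356 ≡ 16 (mod 155)
4^64 ≡ 16^2 = 256 ≡ 101 (mod 155)
77 = 64 + 8 + 4 + 1 in binary powers of 2.
So 4^77 ≡ 101 · 126 · 101 · 4 ≡ 109 (mod 155).
Squaring chain: 109; never reaches −1, so base 4 is a Miller–Rabin witness that 155 is composite.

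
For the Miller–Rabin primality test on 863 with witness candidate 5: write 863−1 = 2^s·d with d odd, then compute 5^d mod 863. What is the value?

863 − 1 = 862 = 2^1 · 431, so d = 431.
5^1 ≡ 5 (mod 863)
5^2 ≡ 5^2 = 25 ≡ 25 (mod 863)
5^4 ≡ 25^2 = 625 ≡ 625 (mod 863)
5^8 ≡ 625^2 = 390625 ≡ 549 (mod 863)
5^16 ≡ 549^2 = 301401 ≡ 214 (mod 863)
5^32 ≡ 214^2 = 45796 ≡ 57 (mod 863)
5^64 ≡ 57^2 = 3249 ≡ 660 (mod 863)
5^128 ≡ 660^2 = 435600 ≡ 648 (mod 863)
5^256 ≡ 648^2 = 419904 ≡ 486 (mod 863)
431 = 256 + 128 + 32 + 8 + 4 + 2 + 1 in binary powers of 2.
So 5^431 ≡ 486 · 648 · 57 · 549 · 625 · 25 · 5 ≡ 862 (mod 863).
Since 5^d ≡ 862 (mod 863), base 5 does not prove 863 composite.

862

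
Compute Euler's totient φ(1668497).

1625472

Factor: 1668497 = 97 · 103 · 167.
φ(1668497) = (97−1) · (103−1) · (167−1) = 96 · 102 · 166 = 1625472.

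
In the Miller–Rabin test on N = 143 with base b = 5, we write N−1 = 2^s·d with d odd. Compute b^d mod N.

143 − 1 = 142 = 2^1 · 71, so d = 71.
5^1 ≡ 5 (mod 143)
5^2 ≡ 5^2 = 25 ≡ 25 (mod 143)
5^4 ≡ 25^2 = 625 ≡ 53 (mod 143)
5^8 ≡ 53^2 = 2809 ≡ 92 (mod 143)
5^16 ≡ 92^2 = 8464 ≡ 27 (mod 143)
5^32 ≡ 27^2 = 729 ≡ 14 (mod 143)
5^64 ≡ 14^2 = 196 ≡ 53 (mod 143)
71 = 64 + 4 + 2 + 1 in binary powers of 2.
So 5^71 ≡ 53 · 53 · 25 · 5 ≡ 60 (mod 143).
Squaring chain: 60; never reaches −1, so base 5 is a Miller–Rabin witness that 143 is composite.

60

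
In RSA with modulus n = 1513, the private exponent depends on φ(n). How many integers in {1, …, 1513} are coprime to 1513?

Factor: 1513 = 17 · 89.
φ(1513) = (17−1) · (89−1) = 16 · 88 = 1408.

1408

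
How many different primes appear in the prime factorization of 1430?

1430 = 2 · 715
715 = 5 · 143
143 = 11 · 13
1430 = 2 · 5 · 11 · 13, which has 4 distinct prime factors.

4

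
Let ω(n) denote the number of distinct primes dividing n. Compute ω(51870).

51870 = 2 · 25935
25935 = 3 · 8645
8645 = 5 · 1729
1729 = 7 · 247
247 = 13 · 19
51870 = 2 · 3 · 5 · 7 · 13 · 19, which has 6 distinct prime factors.

6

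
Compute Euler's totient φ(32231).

31872

Factor: 32231 = 167 · 193.
φ(32231) = (167−1) · (193−1) = 166 · 192 = 31872.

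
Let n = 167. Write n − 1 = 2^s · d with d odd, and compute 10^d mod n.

166

167 − 1 = 166 = 2^1 · 83, so d = 83.
10^1 ≡ 10 (mod 167)
10^2 ≡ 10^2 = 100 ≡ 100 (mod 167)
10^4 ≡ 100^2 = 10000 ≡ 147 (mod 167)
10^8 ≡ 147^2 = 21609 ≡ 66 (mod 167)
10^16 ≡ 66^2 = 4356 ≡ 14 (mod 167)
10^32 ≡ 14^2 = 196 ≡ 29 (mod 167)
10^64 ≡ 29^2 = 841 ≡ 6 (mod 167)
83 = 64 + 16 + 2 + 1 in binary powers of 2.
So 10^83 ≡ 6 · 14 · 100 · 10 ≡ 166 (mod 167).
Since 10^d ≡ 166 (mod 167), base 10 does not prove 167 composite.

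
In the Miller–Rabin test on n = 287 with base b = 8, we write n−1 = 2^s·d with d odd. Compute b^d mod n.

225

287 − 1 = 286 = 2^1 · 143, so d = 143.
8^1 ≡ 8 (mod 287)
8^2 ≡ 8^2 = 64 ≡ 64 (mod 287)
8^4 ≡ 64^2 = 4096 ≡ 78 (mod 287)
8^8 ≡ 78^2 = 6084 ≡ 57 (mod 287)
8^16 ≡ 57^2 = 3249 ≡ 92 (mod 287)
8^32 ≡ 92^2 = 8464 ≡ 141 (mod 287)
8^64 ≡ 141^2 = 19881 ≡ 78 (mod 287)
8^128 ≡ 78^2 = 6084 ≡ 57 (mod 287)
143 = 128 + 8 + 4 + 2 + 1 in binary powers of 2.
So 8^143 ≡ 57 · 57 · 78 · 64 · 8 ≡ 225 (mod 287).
Squaring chain: 225; never reaches −1, so base 8 is a Miller–Rabin witness that 287 is composite.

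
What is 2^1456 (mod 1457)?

2^1 ≡ 2 (mod 1457)
2^2 ≡ 2^2 = 4 ≡ 4 (mod 1457)
2^4 ≡ 4^2 = 16 ≡ 16 (mod 1457)
2^8 ≡ 16^2 = 256 ≡ 256 (mod 1457)
2^16 ≡ 256^2 = 65536 ≡ 1428 (mod 1457)
2^32 ≡ 1428^2 = 2039184 ≡ 841 (mod 1457)
2^64 ≡ 841^2 = 707281 ≡ 636 (mod 1457)
2^128 ≡ 636^2 = 404496 ≡ 907 (mod 1457)
2^256 ≡ 907^2 = 822649 ≡ 901 (mod 1457)
2^512 ≡ 901^2 = 811801 ≡ 252 (mod 1457)
2^1024 ≡ 252^2 = 63504 ≡ 853 (mod 1457)
1456 = 1024 + 256 + 128 + 32 + 16 in binary powers of 2.
So 2^1456 ≡ 853 · 901 · 907 · 841 · 1428 ≡ 1397 (mod 1457).
Since 1397 ≠ 1, base 2 is a Fermat witness: 1457 is composite.

1397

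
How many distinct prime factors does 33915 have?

33915 = 3 · 11305
11305 = 5 · 2261
2261 = 7 · 323
323 = 17 · 19
33915 = 3 · 5 · 7 · 17 · 19, which has 5 distinct prime factors.

5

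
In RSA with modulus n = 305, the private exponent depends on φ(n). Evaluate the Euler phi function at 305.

Factor: 305 = 5 · 61.
φ(305) = (5−1) · (61−1) = 4 · 60 = 240.

240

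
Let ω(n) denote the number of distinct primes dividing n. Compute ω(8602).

4

8602 = 2 · 4301
4301 = 11 · 391
391 = 17 · 23
8602 = 2 · 11 · 17 · 23, which has 4 distinct prime factors.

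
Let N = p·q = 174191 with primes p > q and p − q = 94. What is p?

467

Since p = q + 94, we have 174191 = q(q + 94), so q² + 94q − 174191 = 0.
Discriminant: 94² + 4·174191 = 8836 + 696764 = 705600; √705600 = 840.
q = (−94 + 840)/2 = 373, and p = q + 94 = 467.
Check: 373 · 467 = 174191.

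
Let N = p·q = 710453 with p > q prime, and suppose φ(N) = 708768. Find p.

857

φ(n) = (p−1)(q−1) = n − (p+q) + 1, so p + q = 710453 − 708768 + 1 = 1686.
p and q are the roots of t² − 1686t + 710453 = 0.
Discriminant: 1686² − 4·710453 = 2842596 − 2841812 = 784; √784 = 28.
q = (1686 − 28)/2 = 829, p = (1686 + 28)/2 = 857.
Check: 829 · 857 = 710453.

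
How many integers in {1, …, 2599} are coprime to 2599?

Factor: 2599 = 23 · 113.
φ(2599) = (23−1) · (113−1) = 22 · 112 = 2464.

2464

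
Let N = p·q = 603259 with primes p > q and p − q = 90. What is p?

Since p = q + 90, we have 603259 = q(q + 90), so q² + 90q − 603259 = 0.
Discriminant: 90² + 4·603259 = 8100 + 2413036 = 2421136; √2421136 = 1556.
q = (−90 + 1556)/2 = 733, and p = q + 90 = 823.
Check: 733 · 823 = 603259.

823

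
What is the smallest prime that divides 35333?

35333 is odd.
Digit sum 17, not divisible by 3.
Ends in 3: not divisible by 5.
7: 35333 = 7·5047 + 4
11: 35333 = 11·3212 + 1
13: 35333 = 13·2717 + 12
17: 35333 = 17·2078 + 7
19: 35333 = 19·1859 + 12
23: 35333 = 23·1536 + 5
29: 35333 = 29·1218 + 11
31: 35333 = 31·1139 + 24
37: 35333 = 37·954 + 35
41: 35333 = 41·861 + 32
43: 35333 = 43·821 + 30
47: 35333 = 47·751 + 36
53: 35333 = 53·666 + 35
59: 35333 = 59·598 + 51
61: 35333 = 61·579 + 14
67: 35333 = 67·527 + 24
71: 35333 = 71·497 + 46
73: 35333 = 73·484 + 1
79: 35333 = 79·447 + 20
83: 35333 = 83·425 + 58
89: 35333 = 89·397

89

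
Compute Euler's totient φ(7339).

Factor: 7339 = 41 · 179.
φ(7339) = (41−1) · (179−1) = 40 · 178 = 7120.

7120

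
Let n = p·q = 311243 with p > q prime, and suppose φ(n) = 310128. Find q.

547

φ(n) = (p−1)(q−1) = n − (p+q) + 1, so p + q = 311243 − 310128 + 1 = 1116.
p and q are the roots of t² − 1116t + 311243 = 0.
Discriminant: 1116² − 4·311243 = 1245456 − 1244972 = 484; √484 = 22.
q = (1116 − 22)/2 = 547, p = (1116 + 22)/2 = 569.
Check: 547 · 569 = 311243.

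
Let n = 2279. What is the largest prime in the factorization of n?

2279 = 43 · 53
53 is prime.
So 2279 = 43 · 53; the largest prime factor is 53.

53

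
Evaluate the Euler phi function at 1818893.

1772320

Factor: 1818893 = 89 · 107 · 191.
φ(1818893) = (89−1) · (107−1) · (191−1) = 88 · 106 · 190 = 1772320.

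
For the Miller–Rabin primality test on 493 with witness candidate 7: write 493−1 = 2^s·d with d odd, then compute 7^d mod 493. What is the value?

493 − 1 = 492 = 2^2 · 123, so d = 123.
7^1 ≡ 7 (mod 493)
7^2 ≡ 7^2 = 49 ≡ 49 (mod 493)
7^4 ≡ 49^2 = 2401 ≡ 429 (mod 493)
7^8 ≡ 429^2 = 184041 ≡ 152 (mod 493)
7^16 ≡ 152^2 = 23104 ≡ 426 (mod 493)
7^32 ≡ 426^2 = 181476 ≡ 52 (mod 493)
7^64 ≡ 52^2 = 2704 ≡ 239 (mod 493)
123 = 64 + 32 + 16 + 8 + 2 + 1 in binary powers of 2.
So 7^123 ≡ 239 · 52 · 426 · 152 · 49 · 7 ≡ 371 (mod 493).
Squaring chain: 371 → 94; never reaches −1, so base 7 is a Miller–Rabin witness that 493 is composite.

371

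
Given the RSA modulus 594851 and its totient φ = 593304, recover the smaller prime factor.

709

φ(n) = (p−1)(q−1) = n − (p+q) + 1, so p + q = 594851 − 593304 + 1 = 1548.
p and q are the roots of t² − 1548t + 594851 = 0.
Discriminant: 1548² − 4·594851 = 2396304 − 2379404 = 16900; √16900 = 130.
q = (1548 − 130)/2 = 709, p = (1548 + 130)/2 = 839.
Check: 709 · 839 = 594851.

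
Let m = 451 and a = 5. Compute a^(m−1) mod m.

5^1 ≡ 5 (mod 451)
5^2 ≡ 5^2 = 25 ≡ 25 (mod 451)
5^4 ≡ 25^2 = 625 ≡ 174 (mod 451)
5^8 ≡ 174^2 = 30276 ≡ 59 (mod 451)
5^16 ≡ 59^2 = 3481 ≡ 324 (mod 451)
5^32 ≡ 324^2 = 104976 ≡ 344 (mod 451)
5^64 ≡ 344^2 = 118336 ≡ 174 (mod 451)
5^128 ≡ 174^2 = 30276 ≡ 59 (mod 451)
5^256 ≡ 59^2 = 3481 ≡ 324 (mod 451)
450 = 256 + 128 + 64 + 2 in binary powers of 2.
So 5^450 ≡ 324 · 59 · 174 · 25 ≡ 122 (mod 451).
Since 122 ≠ 1, base 5 is a Fermat witness: 451 is composite.

122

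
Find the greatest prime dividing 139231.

71

139231 = 37 · 3763
3763 = 53 · 71
71 is prime.
So 139231 = 37 · 53 · 71; the largest prime factor is 71.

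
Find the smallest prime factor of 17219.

67

17219 is odd.
Digit sum 20, not divisible by 3.
Ends in 9: not divisible by 5.
7: 17219 = 7·2459 + 6
11: 17219 = 11·1565 + 4
13: 17219 = 13·1324 + 7
17: 17219 = 17·1012 + 15
19: 17219 = 19·906 + 5
23: 17219 = 23·748 + 15
29: 17219 = 29·593 + 22
31: 17219 = 31·555 + 14
37: 17219 = 37·465 + 14
41: 17219 = 41·419 + 40
43: 17219 = 43·400 + 19
47: 17219 = 47·366 + 17
53: 17219 = 53·324 + 47
59: 17219 = 59·291 + 50
61: 17219 = 61·282 + 17
67: 17219 = 67·257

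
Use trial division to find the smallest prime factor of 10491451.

61

10491451 is odd.
Digit sum 25, not divisible by 3.
Ends in 1: not divisible by 5.
7: 10491451 = 7·1498778 + 5
11: 10491451 = 11·953768 + 3
13: 10491451 = 13·807034 + 9
17: 10491451 = 17·617144 + 3
19: 10491451 = 19·552181 + 12
23: 10491451 = 23·456150 + 1
29: 10491451 = 29·361774 + 5
31: 10491451 = 31·338433 + 28
37: 10491451 = 37·283552 + 27
41: 10491451 = 41·255889 + 2
43: 10491451 = 43·243987 + 10
47: 10491451 = 47·223222 + 17
53: 10491451 = 53·197951 + 48
59: 10491451 = 59·177821 + 12
61: 10491451 = 61·171991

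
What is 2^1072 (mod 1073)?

2^1 ≡ 2 (mod 1073)
2^2 ≡ 2^2 = 4 ≡ 4 (mod 1073)
2^4 ≡ 4^2 = 16 ≡ 16 (mod 1073)
2^8 ≡ 16^2 = 256 ≡ 256 (mod 1073)
2^16 ≡ 256^2 = 65536 ≡ 83 (mod 1073)
2^32 ≡ 83^2 = 6889 ≡ 451 (mod 1073)
2^64 ≡ 451^2 = 203401 ≡ 604 (mod 1073)
2^128 ≡ 604^2 = 364816 ≡ 1069 (mod 1073)
2^256 ≡ 1069^2 = 1142761 ≡ 16 (mod 1073)
2^512 ≡ 16^2 = 256 ≡ 256 (mod 1073)
2^1024 ≡ 256^2 = 65536 ≡ 83 (mod 1073)
1072 = 1024 + 32 + 16 in binary powers of 2.
So 2^1072 ≡ 83 · 451 · 83 ≡ 604 (mod 1073).
Since 604 ≠ 1, base 2 is a Fermat witness: 1073 is composite.

604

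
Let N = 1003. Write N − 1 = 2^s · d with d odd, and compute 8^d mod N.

1003 − 1 = 1002 = 2^1 · 501, so d = 501.
8^1 ≡ 8 (mod 1003)
8^2 ≡ 8^2 = 64 ≡ 64 (mod 1003)
8^4 ≡ 64^2 = 4096 ≡ 84 (mod 1003)
8^8 ≡ 84^2 = 7056 ≡ 35 (mod 1003)
8^16 ≡ 35^2 = 1225 ≡ 222 (mod 1003)
8^32 ≡ 222^2 = 49284 ≡ 137 (mod 1003)
8^64 ≡ 137^2 = 18769 ≡ 715 (mod 1003)
8^128 ≡ 715^2 = 511225 ≡ 698 (mod 1003)
8^256 ≡ 698^2 = 487204 ≡ 749 (mod 1003)
501 = 256 + 128 + 64 + 32 + 16 + 4 + 1 in binary powers of 2.
So 8^501 ≡ 749 · 698 · 715 · 137 · 222 · 84 · 8 ≡ 791 (mod 1003).
Squaring chain: 791; never reaches −1, so base 8 is a Miller–Rabin witness that 1003 is composite.

791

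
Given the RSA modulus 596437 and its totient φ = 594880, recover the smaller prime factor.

φ(n) = (p−1)(q−1) = n − (p+q) + 1, so p + q = 596437 − 594880 + 1 = 1558.
p and q are the roots of t² − 1558t + 596437 = 0.
Discriminant: 1558² − 4·596437 = 2427364 − 2385748 = 41616; √41616 = 204.
q = (1558 − 204)/2 = 677, p = (1558 + 204)/2 = 881.
Check: 677 · 881 = 596437.

677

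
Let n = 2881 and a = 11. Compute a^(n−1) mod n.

729

11^1 ≡ 11 (mod 2881)
11^2 ≡ 11^2 = 121 ≡ 121 (mod 2881)
11^4 ≡ 121^2 = 14641 ≡ 236 (mod 2881)
11^8 ≡ 236^2 = 55696 ≡ 957 (mod 2881)
11^16 ≡ 957^2 = 915849 ≡ 2572 (mod 2881)
11^32 ≡ 2572^2 = 6615184 ≡ 408 (mod 2881)
11^64 ≡ 408^2 = 166464 ≡ 2247 (mod 2881)
11^128 ≡ 2247^2 = 5049009 ≡ 1497 (mod 2881)
11^256 ≡ 1497^2 = 2241009 ≡ 2472 (mod 2881)
11^512 ≡ 2472^2 = 6110784 ≡ 183 (mod 2881)
11^1024 ≡ 183^2 = 33489 ≡ 1798 (mod 2881)
11^2048 ≡ 1798^2 = 3232804 ≡ 322 (mod 2881)
2880 = 2048 + 512 + 256 + 64 in binary powers of 2.
So 11^2880 ≡ 322 · 183 · 2472 · 2247 ≡ 729 (mod 2881).
Since 729 ≠ 1, base 11 is a Fermat witness: 2881 is composite.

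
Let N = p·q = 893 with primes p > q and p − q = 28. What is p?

47

Since p = q + 28, we have 893 = q(q + 28), so q² + 28q − 893 = 0.
Discriminant: 28² + 4·893 = 784 + 3572 = 4356; √4356 = 66.
q = (−28 + 66)/2 = 19, and p = q + 28 = 47.
Check: 19 · 47 = 893.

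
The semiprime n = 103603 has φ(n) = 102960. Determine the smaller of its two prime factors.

313

φ(n) = (p−1)(q−1) = n − (p+q) + 1, so p + q = 103603 − 102960 + 1 = 644.
p and q are the roots of t² − 644t + 103603 = 0.
Discriminant: 644² − 4·103603 = 414736 − 414412 = 324; √324 = 18.
q = (644 − 18)/2 = 313, p = (644 + 18)/2 = 331.
Check: 313 · 331 = 103603.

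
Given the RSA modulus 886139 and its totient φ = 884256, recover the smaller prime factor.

907

φ(n) = (p−1)(q−1) = n − (p+q) + 1, so p + q = 886139 − 884256 + 1 = 1884.
p and q are the roots of t² − 1884t + 886139 = 0.
Discriminant: 1884² − 4·886139 = 3549456 − 3544556 = 4900; √4900 = 70.
q = (1884 − 70)/2 = 907, p = (1884 + 70)/2 = 977.
Check: 907 · 977 = 886139.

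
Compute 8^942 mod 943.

8^1 ≡ 8 (mod 943)
8^2 ≡ 8^2 = 64 ≡ 64 (mod 943)
8^4 ≡ 64^2 = 4096 ≡ 324 (mod 943)
8^8 ≡ 324^2 = 104976 ≡ 303 (mod 943)
8^16 ≡ 303^2 = 91809 ≡ 338 (mod 943)
8^32 ≡ 338^2 = 114244 ≡ 141 (mod 943)
8^64 ≡ 141^2 = 19881 ≡ 78 (mod 943)
8^128 ≡ 78^2 = 6084 ≡ 426 (mod 943)
8^256 ≡ 426^2 = 181476 ≡ 420 (mod 943)
8^512 ≡ 420^2 = 176400 ≡ 59 (mod 943)
942 = 512 + 256 + 128 + 32 + 8 + 4 + 2 in binary powers of 2.
So 8^942 ≡ 59 · 420 · 426 · 141 · 303 · 324 · 64 ≡ 679 (mod 943).
Since 679 ≠ 1, base 8 is a Fermat witness: 943 is composite.

679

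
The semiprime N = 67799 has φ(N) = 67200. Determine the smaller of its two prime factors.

151

φ(n) = (p−1)(q−1) = n − (p+q) + 1, so p + q = 67799 − 67200 + 1 = 600.
p and q are the roots of t² − 600t + 67799 = 0.
Discriminant: 600² − 4·67799 = 360000 − 271196 = 88804; √88804 = 298.
q = (600 − 298)/2 = 151, p = (600 + 298)/2 = 449.
Check: 151 · 449 = 67799.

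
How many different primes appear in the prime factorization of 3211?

3211 = 13^2 · 19
3211 = 13^2 · 19, which has 2 distinct prime factors.

2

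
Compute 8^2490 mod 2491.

8^1 ≡ 8 (mod 2491)
8^2 ≡ 8^2 = 64 ≡ 64 (mod 2491)
8^4 ≡ 64^2 = 4096 ≡ 1605 (mod 2491)
8^8 ≡ 1605^2 = 2576025 ≡ 331 (mod 2491)
8^16 ≡ 331^2 = 109561 ≡ 2448 (mod 2491)
8^32 ≡ 2448^2 = 5992704 ≡ 1849 (mod 2491)
8^64 ≡ 1849^2 = 3418801 ≡ 1149 (mod 2491)
8^128 ≡ 1149^2 = 1320201 ≡ 2462 (mod 2491)
8^256 ≡ 2462^2 = 6061444 ≡ 841 (mod 2491)
8^512 ≡ 841^2 = 707281 ≡ 2328 (mod 2491)
8^1024 ≡ 2328^2 = 5419584 ≡ 1659 (mod 2491)
8^2048 ≡ 1659^2 = 2752281 ≡ 2217 (mod 2491)
2490 = 2048 + 256 + 128 + 32 + 16 + 8 + 2 in binary powers of 2.
So 8^2490 ≡ 2217 · 841 · 2462 · 1849 · 2448 · 331 · 64 ≡ 1811 (mod 2491).
Since 1811 ≠ 1, base 8 is a Fermat witness: 2491 is composite.

1811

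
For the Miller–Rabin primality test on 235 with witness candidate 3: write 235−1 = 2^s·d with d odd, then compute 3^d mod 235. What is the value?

103

235 − 1 = 234 = 2^1 · 117, so d = 117.
3^1 ≡ 3 (mod 235)
3^2 ≡ 3^2 = 9 ≡ 9 (mod 235)
3^4 ≡ 9^2 = 81 ≡ 81 (mod 235)
3^8 ≡ 81^2 = 6561 ≡ 216 (mod 235)
3^16 ≡ 216^2 = 46656 ≡ 126 (mod 235)
3^32 ≡ 126^2 = 15876 ≡ 131 (mod 235)
3^64 ≡ 131^2 = 17161 ≡ 6 (mod 235)
117 = 64 + 32 + 16 + 4 + 1 in binary powers of 2.
So 3^117 ≡ 6 · 131 · 126 · 81 · 3 ≡ 103 (mod 235).
Squaring chain: 103; never reaches −1, so base 3 is a Miller–Rabin witness that 235 is composite.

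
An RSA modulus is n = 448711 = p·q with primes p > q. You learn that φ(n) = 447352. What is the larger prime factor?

797

φ(n) = (p−1)(q−1) = n − (p+q) + 1, so p + q = 448711 − 447352 + 1 = 1360.
p and q are the roots of t² − 1360t + 448711 = 0.
Discriminant: 1360² − 4·448711 = 1849600 − 1794844 = 54756; √54756 = 234.
q = (1360 − 234)/2 = 563, p = (1360 + 234)/2 = 797.
Check: 563 · 797 = 448711.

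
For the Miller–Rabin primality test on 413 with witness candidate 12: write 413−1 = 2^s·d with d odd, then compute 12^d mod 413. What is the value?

413 − 1 = 412 = 2^2 · 103, so d = 103.
12^1 ≡ 12 (mod 413)
12^2 ≡ 12^2 = 144 ≡ 144 (mod 413)
12^4 ≡ 144^2 = 20736 ≡ 86 (mod 413)
12^8 ≡ 86^2 = 7396 ≡ 375 (mod 413)
12^16 ≡ 375^2 = 140625 ≡ 205 (mod 413)
12^32 ≡ 205^2 = 42025 ≡ 312 (mod 413)
12^64 ≡ 312^2 = 97344 ≡ 289 (mod 413)
103 = 64 + 32 + 4 + 2 + 1 in binary powers of 2.
So 12^103 ≡ 289 · 312 · 86 · 144 · 12 ≡ 264 (mod 413).
Squaring chain: 264 → 312; never reaches −1, so base 12 is a Miller–Rabin witness that 413 is composite.

264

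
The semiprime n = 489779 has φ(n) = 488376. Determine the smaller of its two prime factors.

φ(n) = (p−1)(q−1) = n − (p+q) + 1, so p + q = 489779 − 488376 + 1 = 1404.
p and q are the roots of t² − 1404t + 489779 = 0.
Discriminant: 1404² − 4·489779 = 1971216 − 1959116 = 12100; √12100 = 110.
q = (1404 − 110)/2 = 647, p = (1404 + 110)/2 = 757.
Check: 647 · 757 = 489779.

647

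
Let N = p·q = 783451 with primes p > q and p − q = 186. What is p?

Since p = q + 186, we have 783451 = q(q + 186), so q² + 186q − 783451 = 0.
Discriminant: 186² + 4·783451 = 34596 + 3133804 = 3168400; √3168400 = 1780.
q = (−186 + 1780)/2 = 797, and p = q + 186 = 983.
Check: 797 · 983 = 783451.

983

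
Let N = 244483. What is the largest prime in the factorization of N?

89

244483 = 41 · 5963
5963 = 67 · 89
89 is prime.
So 244483 = 41 · 67 · 89; the largest prime factor is 89.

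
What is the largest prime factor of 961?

31

961 = 31 · 31
31 = 31 · 1
So 961 = 31^2; the largest prime factor is 31.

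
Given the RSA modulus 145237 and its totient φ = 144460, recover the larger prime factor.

φ(n) = (p−1)(q−1) = n − (p+q) + 1, so p + q = 145237 − 144460 + 1 = 778.
p and q are the roots of t² − 778t + 145237 = 0.
Discriminant: 778² − 4·145237 = 605284 − 580948 = 24336; √24336 = 156.
q = (778 − 156)/2 = 311, p = (778 + 156)/2 = 467.
Check: 311 · 467 = 145237.

467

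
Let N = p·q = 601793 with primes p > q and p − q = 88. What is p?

821

Since p = q + 88, we have 601793 = q(q + 88), so q² + 88q − 601793 = 0.
Discriminant: 88² + 4·601793 = 7744 + 2407172 = 2414916; √2414916 = 1554.
q = (−88 + 1554)/2 = 733, and p = q + 88 = 821.
Check: 733 · 821 = 601793.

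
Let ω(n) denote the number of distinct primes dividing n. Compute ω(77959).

3

77959 = 7^2 · 1591
1591 = 37 · 43
77959 = 7^2 · 37 · 43, which has 3 distinct prime factors.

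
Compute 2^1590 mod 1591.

471

2^1 ≡ 2 (mod 1591)
2^2 ≡ 2^2 = 4 ≡ 4 (mod 1591)
2^4 ≡ 4^2 = 16 ≡ 16 (mod 1591)
2^8 ≡ 16^2 = 256 ≡ 256 (mod 1591)
2^16 ≡ 256^2 = 65536 ≡ 305 (mod 1591)
2^32 ≡ 305^2 = 93025 ≡ 747 (mod 1591)
2^64 ≡ 747^2 = 558009 ≡ 1159 (mod 1591)
2^128 ≡ 1159^2 = 1343281 ≡ 477 (mod 1591)
2^256 ≡ 477^2 = 227529 ≡ 16 (mod 1591)
2^512 ≡ 16^2 = 256 ≡ 256 (mod 1591)
2^1024 ≡ 256^2 = 65536 ≡ 305 (mod 1591)
1590 = 1024 + 512 + 32 + 16 + 4 + 2 in binary powers of 2.
So 2^1590 ≡ 305 · 256 · 747 · 305 · 16 · 4 ≡ 471 (mod 1591).
Since 471 ≠ 1, base 2 is a Fermat witness: 1591 is composite.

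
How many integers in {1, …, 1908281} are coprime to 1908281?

1860480

Factor: 1908281 = 97 · 103 · 191.
φ(1908281) = (97−1) · (103−1) · (191−1) = 96 · 102 · 190 = 1860480.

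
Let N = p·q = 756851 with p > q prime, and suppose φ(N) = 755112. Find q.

863

φ(n) = (p−1)(q−1) = n − (p+q) + 1, so p + q = 756851 − 755112 + 1 = 1740.
p and q are the roots of t² − 1740t + 756851 = 0.
Discriminant: 1740² − 4·756851 = 3027600 − 3027404 = 196; √196 = 14.
q = (1740 − 14)/2 = 863, p = (1740 + 14)/2 = 877.
Check: 863 · 877 = 756851.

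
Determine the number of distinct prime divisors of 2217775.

5

2217775 = 5^2 · 88711
88711 = 7 · 12673
12673 = 19 · 667
667 = 23 · 29
2217775 = 5^2 · 7 · 19 · 23 · 29, which has 5 distinct prime factors.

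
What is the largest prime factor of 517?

517 = 11 · 47
47 is prime.
So 517 = 11 · 47; the largest prime factor is 47.

47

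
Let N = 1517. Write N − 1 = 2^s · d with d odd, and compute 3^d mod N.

1298

1517 − 1 = 1516 = 2^2 · 379, so d = 379.
3^1 ≡ 3 (mod 1517)
3^2 ≡ 3^2 = 9 ≡ 9 (mod 1517)
3^4 ≡ 9^2 = 81 ≡ 81 (mod 1517)
3^8 ≡ 81^2 = 6561 ≡ 493 (mod 1517)
3^16 ≡ 493^2 = 243049 ≡ 329 (mod 1517)
3^32 ≡ 329^2 = 108241 ≡ 534 (mod 1517)
3^64 ≡ 534^2 = 285156 ≡ 1477 (mod 1517)
3^128 ≡ 1477^2 = 2181529 ≡ 83 (mod 1517)
3^256 ≡ 83^2 = 6889 ≡ 821 (mod 1517)
379 = 256 + 64 + 32 + 16 + 8 + 2 + 1 in binary powers of 2.
So 3^379 ≡ 821 · 1477 · 534 · 329 · 493 · 9 · 3 ≡ 1298 (mod 1517).
Squaring chain: 1298 → 934; never reaches −1, so base 3 is a Miller–Rabin witness that 1517 is composite.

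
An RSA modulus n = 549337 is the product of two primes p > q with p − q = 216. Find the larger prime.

Since p = q + 216, we have 549337 = q(q + 216), so q² + 216q − 549337 = 0.
Discriminant: 216² + 4·549337 = 46656 + 2197348 = 2244004; √2244004 = 1498.
q = (−216 + 1498)/2 = 641, and p = q + 216 = 857.
Check: 641 · 857 = 549337.

857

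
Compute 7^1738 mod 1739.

7^1 ≡ 7 (mod 1739)
7^2 ≡ 7^2 = 49 ≡ 49 (mod 1739)
7^4 ≡ 49^2 = 2401 ≡ 662 (mod 1739)
7^8 ≡ 662^2 = 438244 ≡ 16 (mod 1739)
7^16 ≡ 16^2 = 256 ≡ 256 (mod 1739)
7^32 ≡ 256^2 = 65536 ≡ 1193 (mod 1739)
7^64 ≡ 1193^2 = 1423249 ≡ 747 (mod 1739)
7^128 ≡ 747^2 = 558009 ≡ 1529 (mod 1739)
7^256 ≡ 1529^2 = 2337841 ≡ 625 (mod 1739)
7^512 ≡ 625^2 = 390625 ≡ 1089 (mod 1739)
7^1024 ≡ 1089^2 = 1185921 ≡ 1662 (mod 1739)
1738 = 1024 + 512 + 128 + 64 + 8 + 2 in binary powers of 2.
So 7^1738 ≡ 1662 · 1089 · 1529 · 747 · 16 · 49 ≡ 636 (mod 1739).
Since 636 ≠ 1, base 7 is a Fermat witness: 1739 is composite.

636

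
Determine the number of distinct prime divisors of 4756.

4756 = 2^2 · 1189
1189 = 29 · 41
4756 = 2^2 · 29 · 41, which has 3 distinct prime factors.

3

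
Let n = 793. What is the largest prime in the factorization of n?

61

793 = 13 · 61
61 is prime.
So 793 = 13 · 61; the largest prime factor is 61.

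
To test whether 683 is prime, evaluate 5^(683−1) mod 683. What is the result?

1

5^1 ≡ 5 (mod 683)
5^2 ≡ 5^2 = 25 ≡ 25 (mod 683)
5^4 ≡ 25^2 = 625 ≡ 625 (mod 683)
5^8 ≡ 625^2 = 390625 ≡ 632 (mod 683)
5^16 ≡ 632^2 = 399424 ≡ 552 (mod 683)
5^32 ≡ 552^2 = 304704 ≡ 86 (mod 683)
5^64 ≡ 86^2 = 7396 ≡ 566 (mod 683)
5^128 ≡ 566^2 = 320356 ≡ 29 (mod 683)
5^256 ≡ 29^2 = 841 ≡ 158 (mod 683)
5^512 ≡ 158^2 = 24964 ≡ 376 (mod 683)
682 = 512 + 128 + 32 + 8 + 2 in binary powers of 2.
So 5^682 ≡ 376 · 29 · 86 · 632 · 25 ≡ 1 (mod 683).
Since the result is 1, base 5 gives no evidence that 683 is composite.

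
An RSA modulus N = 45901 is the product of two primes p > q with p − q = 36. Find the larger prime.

Since p = q + 36, we have 45901 = q(q + 36), so q² + 36q − 45901 = 0.
Discriminant: 36² + 4·45901 = 1296 + 183604 = 184900; √184900 = 430.
q = (−36 + 430)/2 = 197, and p = q + 36 = 233.
Check: 197 · 233 = 45901.

233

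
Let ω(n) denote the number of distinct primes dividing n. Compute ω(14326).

14326 = 2 · 7163
7163 = 13 · 551
551 = 19 · 29
14326 = 2 · 13 · 19 · 29, which has 4 distinct prime factors.

4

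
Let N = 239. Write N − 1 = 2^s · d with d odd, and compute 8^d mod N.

239 − 1 = 238 = 2^1 · 119, so d = 119.
8^1 ≡ 8 (mod 239)
8^2 ≡ 8^2 = 64 ≡ 64 (mod 239)
8^4 ≡ 64^2 = 4096 ≡ 33 (mod 239)
8^8 ≡ 33^2 = 1089 ≡ 133 (mod 239)
8^16 ≡ 133^2 = 17689 ≡ 3 (mod 239)
8^32 ≡ 3^2 = 9 ≡ 9 (mod 239)
8^64 ≡ 9^2 = 81 ≡ 81 (mod 239)
119 = 64 + 32 + 16 + 4 + 2 + 1 in binary powers of 2.
So 8^119 ≡ 81 · 9 · 3 · 33 · 64 · 8 ≡ 1 (mod 239).
Since 8^d ≡ 1 (mod 239), base 8 does not prove 239 composite.

1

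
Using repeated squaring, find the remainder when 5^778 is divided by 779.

5^1 ≡ 5 (mod 779)
5^2 ≡ 5^2 = 25 ≡ 25 (mod 779)
5^4 ≡ 25^2 = 625 ≡ 625 (mod 779)
5^8 ≡ 625^2 = 390625 ≡ 346 (mod 779)
5^16 ≡ 346^2 = 119716 ≡ 529 (mod 779)
5^32 ≡ 529^2 = 279841 ≡ 180 (mod 779)
5^64 ≡ 180^2 = 32400 ≡ 461 (mod 779)
5^128 ≡ 461^2 = 212521 ≡ 633 (mod 779)
5^256 ≡ 633^2 = 400689 ≡ 283 (mod 779)
5^512 ≡ 283^2 = 80089 ≡ 631 (mod 779)
778 = 512 + 256 + 8 + 2 in binary powers of 2.
So 5^778 ≡ 631 · 283 · 346 · 25 ≡ 720 (mod 779).
Since 720 ≠ 1, base 5 is a Fermat witness: 779 is composite.

720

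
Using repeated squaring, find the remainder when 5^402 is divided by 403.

311

5^1 ≡ 5 (mod 403)
5^2 ≡ 5^2 = 25 ≡ 25 (mod 403)
5^4 ≡ 25^2 = 625 ≡ 222 (mod 403)
5^8 ≡ 222^2 = 49284 ≡ 118 (mod 403)
5^16 ≡ 118^2 = 13924 ≡ 222 (mod 403)
5^32 ≡ 222^2 = 49284 ≡ 118 (mod 403)
5^64 ≡ 118^2 = 13924 ≡ 222 (mod 403)
5^128 ≡ 222^2 = 49284 ≡ 118 (mod 403)
5^256 ≡ 118^2 = 13924 ≡ 222 (mod 403)
402 = 256 + 128 + 16 + 2 in binary powers of 2.
So 5^402 ≡ 222 · 118 · 222 · 25 ≡ 311 (mod 403).
Since 311 ≠ 1, base 5 is a Fermat witness: 403 is composite.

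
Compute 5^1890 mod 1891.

1

5^1 ≡ 5 (mod 1891)
5^2 ≡ 5^2 = 25 ≡ 25 (mod 1891)
5^4 ≡ 25^2 = 625 ≡ 625 (mod 1891)
5^8 ≡ 625^2 = 390625 ≡ 1079 (mod 1891)
5^16 ≡ 1079^2 = 1164241 ≡ 1276 (mod 1891)
5^32 ≡ 1276^2 = 1628176 ≡ 25 (mod 1891)
5^64 ≡ 25^2 = 625 ≡ 625 (mod 1891)
5^128 ≡ 625^2 = 390625 ≡ 1079 (mod 1891)
5^256 ≡ 1079^2 = 1164241 ≡ 1276 (mod 1891)
5^512 ≡ 1276^2 = 1628176 ≡ 25 (mod 1891)
5^1024 ≡ 25^2 = 625 ≡ 625 (mod 1891)
1890 = 1024 + 512 + 256 + 64 + 32 + 2 in binary powers of 2.
So 5^1890 ≡ 625 · 25 · 1276 · 625 · 25 · 25 ≡ 1 (mod 1891).
Since the result is 1, base 5 gives no evidence that 1891 is composite.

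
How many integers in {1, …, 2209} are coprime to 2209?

Factor: 2209 = 47^2.
φ(2209) = 47^1·(47−1) = 2162.

2162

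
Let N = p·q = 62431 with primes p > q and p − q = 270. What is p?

419

Since p = q + 270, we have 62431 = q(q + 270), so q² + 270q − 62431 = 0.
Discriminant: 270² + 4·62431 = 72900 + 249724 = 322624; √322624 = 568.
q = (−270 + 568)/2 = 149, and p = q + 270 = 419.
Check: 149 · 419 = 62431.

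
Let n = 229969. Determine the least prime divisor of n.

229969 is odd.
Digit sum 37, not divisible by 3.
Ends in 9: not divisible by 5.
7: 229969 = 7·32852 + 5
11: 229969 = 11·20906 + 3
13: 229969 = 13·17689 + 12
17: 229969 = 17·13527 + 10
19: 229969 = 19·12103 + 12
23: 229969 = 23·9998 + 15
29: 229969 = 29·7929 + 28
31: 229969 = 31·7418 + 11
37: 229969 = 37·6215 + 14
41: 229969 = 41·5609

41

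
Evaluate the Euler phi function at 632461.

602112

Factor: 632461 = 29 · 113 · 193.
φ(632461) = (29−1) · (113−1) · (193−1) = 28 · 112 · 192 = 602112.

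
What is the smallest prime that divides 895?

895 is odd.
Digit sum 22, not divisible by 3.
Ends in 5: divisible by 5.

5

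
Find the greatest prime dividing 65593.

65593 = 11 · 5963
5963 = 67 · 89
89 is prime.
So 65593 = 11 · 67 · 89; the largest prime factor is 89.

89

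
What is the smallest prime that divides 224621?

17

224621 is odd.
Digit sum 17, not divisible by 3.
Ends in 1: not divisible by 5.
7: 224621 = 7·32088 + 5
11: 224621 = 11·20420 + 1
13: 224621 = 13·17278 + 7
17: 224621 = 17·13213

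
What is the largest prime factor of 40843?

40843 = 11 · 3713
3713 = 47 · 79
79 is prime.
So 40843 = 11 · 47 · 79; the largest prime factor is 79.

79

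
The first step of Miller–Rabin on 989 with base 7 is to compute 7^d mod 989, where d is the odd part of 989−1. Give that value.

523

989 − 1 = 988 = 2^2 · 247, so d = 247.
7^1 ≡ 7 (mod 989)
7^2 ≡ 7^2 = 49 ≡ 49 (mod 989)
7^4 ≡ 49^2 = 2401 ≡ 423 (mod 989)
7^8 ≡ 423^2 = 178929 ≡ 909 (mod 989)
7^16 ≡ 909^2 = 826281 ≡ 466 (mod 989)
7^32 ≡ 466^2 = 217156 ≡ 565 (mod 989)
7^64 ≡ 565^2 = 319225 ≡ 767 (mod 989)
7^128 ≡ 767^2 = 588289 ≡ 823 (mod 989)
247 = 128 + 64 + 32 + 16 + 4 + 2 + 1 in binary powers of 2.
So 7^247 ≡ 823 · 767 · 565 · 466 · 423 · 49 · 7 ≡ 523 (mod 989).
Squaring chain: 523 → 565; never reaches −1, so base 7 is a Miller–Rabin witness that 989 is composite.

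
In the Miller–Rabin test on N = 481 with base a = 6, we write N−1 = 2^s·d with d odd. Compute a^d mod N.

216

481 − 1 = 480 = 2^5 · 15, so d = 15.
6^1 ≡ 6 (mod 481)
6^2 ≡ 6^2 = 36 ≡ 36 (mod 481)
6^4 ≡ 36^2 = 1296 ≡ 334 (mod 481)
6^8 ≡ 334^2 = 111556 ≡ 445 (mod 481)
15 = 8 + 4 + 2 + 1 in binary powers of 2.
So 6^15 ≡ 445 · 334 · 36 · 6 ≡ 216 (mod 481).
Squaring chain: 216 → 480 → 1 → 1 → 1; reaches −1, so base 6 does not prove 481 composite.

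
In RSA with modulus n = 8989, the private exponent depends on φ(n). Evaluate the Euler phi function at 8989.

8800

Factor: 8989 = 89 · 101.
φ(8989) = (89−1) · (101−1) = 88 · 100 = 8800.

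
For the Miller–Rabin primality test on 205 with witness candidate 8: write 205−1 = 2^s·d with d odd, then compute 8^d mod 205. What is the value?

205 − 1 = 204 = 2^2 · 51, so d = 51.
8^1 ≡ 8 (mod 205)
8^2 ≡ 8^2 = 64 ≡ 64 (mod 205)
8^4 ≡ 64^2 = 4096 ≡ 201 (mod 205)
8^8 ≡ 201^2 = 40401 ≡ 16 (mod 205)
8^16 ≡ 16^2 = 256 ≡ 51 (mod 205)
8^32 ≡ 51^2 = 2601 ≡ 141 (mod 205)
51 = 32 + 16 + 2 + 1 in binary powers of 2.
So 8^51 ≡ 141 · 51 · 64 · 8 ≡ 197 (mod 205).
Squaring chain: 197 → 64; never reaches −1, so base 8 is a Miller–Rabin witness that 205 is composite.

197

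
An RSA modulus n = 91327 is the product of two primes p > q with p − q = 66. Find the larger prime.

Since p = q + 66, we have 91327 = q(q + 66), so q² + 66q − 91327 = 0.
Discriminant: 66² + 4·91327 = 4356 + 365308 = 369664; √369664 = 608.
q = (−66 + 608)/2 = 271, and p = q + 66 = 337.
Check: 271 · 337 = 91327.

337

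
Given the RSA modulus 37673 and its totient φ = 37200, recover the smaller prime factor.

φ(n) = (p−1)(q−1) = n − (p+q) + 1, so p + q = 37673 − 37200 + 1 = 474.
p and q are the roots of t² − 474t + 37673 = 0.
Discriminant: 474² − 4·37673 = 224676 − 150692 = 73984; √73984 = 272.
q = (474 − 272)/2 = 101, p = (474 + 272)/2 = 373.
Check: 101 · 373 = 37673.

101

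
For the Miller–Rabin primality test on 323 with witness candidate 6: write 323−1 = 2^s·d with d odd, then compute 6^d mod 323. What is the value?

244

323 − 1 = 322 = 2^1 · 161, so d = 161.
6^1 ≡ 6 (mod 323)
6^2 ≡ 6^2 = 36 ≡ 36 (mod 323)
6^4 ≡ 36^2 = 1296 ≡ 4 (mod 323)
6^8 ≡ 4^2 = 16 ≡ 16 (mod 323)
6^16 ≡ 16^2 = 256 ≡ 256 (mod 323)
6^32 ≡ 256^2 = 65536 ≡ 290 (mod 323)
6^64 ≡ 290^2 = 84100 ≡ 120 (mod 323)
6^128 ≡ 120^2 = 14400 ≡ 188 (mod 323)
161 = 128 + 32 + 1 in binary powers of 2.
So 6^161 ≡ 188 · 290 · 6 ≡ 244 (mod 323).
Squaring chain: 244; never reaches −1, so base 6 is a Miller–Rabin witness that 323 is composite.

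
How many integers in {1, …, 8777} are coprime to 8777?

Factor: 8777 = 67 · 131.
φ(8777) = (67−1) · (131−1) = 66 · 130 = 8580.

8580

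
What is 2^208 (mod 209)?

36

2^1 ≡ 2 (mod 209)
2^2 ≡ 2^2 = 4 ≡ 4 (mod 209)
2^4 ≡ 4^2 = 16 ≡ 16 (mod 209)
2^8 ≡ 16^2 = 256 ≡ 47 (mod 209)
2^16 ≡ 47^2 = 2209 ≡ 119 (mod 209)
2^32 ≡ 119^2 = 14161 ≡ 158 (mod 209)
2^64 ≡ 158^2 = 24964 ≡ 93 (mod 209)
2^128 ≡ 93^2 = 8649 ≡ 80 (mod 209)
208 = 128 + 64 + 16 in binary powers of 2.
So 2^208 ≡ 80 · 93 · 119 ≡ 36 (mod 209).
Since 36 ≠ 1, base 2 is a Fermat witness: 209 is composite.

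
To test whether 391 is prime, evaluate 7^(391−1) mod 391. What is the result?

7^1 ≡ 7 (mod 391)
7^2 ≡ 7^2 = 49 ≡ 49 (mod 391)
7^4 ≡ 49^2 = 2401 ≡ 55 (mod 391)
7^8 ≡ 55^2 = 3025 ≡ 288 (mod 391)
7^16 ≡ 288^2 = 82944 ≡ 52 (mod 391)
7^32 ≡ 52^2 = 2704 ≡ 358 (mod 391)
7^64 ≡ 358^2 = 128164 ≡ 307 (mod 391)
7^128 ≡ 307^2 = 94249 ≡ 18 (mod 391)
7^256 ≡ 18^2 = 324 ≡ 324 (mod 391)
390 = 256 + 128 + 4 + 2 in binary powers of 2.
So 7^390 ≡ 324 · 18 · 55 · 49 ≡ 213 (mod 391).
Since 213 ≠ 1, base 7 is a Fermat witness: 391 is composite.

213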